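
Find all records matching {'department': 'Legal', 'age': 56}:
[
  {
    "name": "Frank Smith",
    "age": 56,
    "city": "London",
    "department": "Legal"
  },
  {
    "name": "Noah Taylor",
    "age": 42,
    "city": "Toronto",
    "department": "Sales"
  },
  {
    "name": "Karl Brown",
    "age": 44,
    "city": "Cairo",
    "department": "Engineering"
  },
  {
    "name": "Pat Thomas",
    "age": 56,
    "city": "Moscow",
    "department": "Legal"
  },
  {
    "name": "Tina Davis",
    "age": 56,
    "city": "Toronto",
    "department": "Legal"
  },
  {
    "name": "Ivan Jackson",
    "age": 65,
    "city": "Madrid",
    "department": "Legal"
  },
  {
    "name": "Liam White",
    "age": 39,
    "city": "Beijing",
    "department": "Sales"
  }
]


Search criteria: {'department': 'Legal', 'age': 56}

Checking 7 records:
  Frank Smith: {department: Legal, age: 56} <-- MATCH
  Noah Taylor: {department: Sales, age: 42}
  Karl Brown: {department: Engineering, age: 44}
  Pat Thomas: {department: Legal, age: 56} <-- MATCH
  Tina Davis: {department: Legal, age: 56} <-- MATCH
  Ivan Jackson: {department: Legal, age: 65}
  Liam White: {department: Sales, age: 39}

Matches: ["Frank Smith", "Pat Thomas", "Tina Davis"]

["Frank Smith", "Pat Thomas", "Tina Davis"]


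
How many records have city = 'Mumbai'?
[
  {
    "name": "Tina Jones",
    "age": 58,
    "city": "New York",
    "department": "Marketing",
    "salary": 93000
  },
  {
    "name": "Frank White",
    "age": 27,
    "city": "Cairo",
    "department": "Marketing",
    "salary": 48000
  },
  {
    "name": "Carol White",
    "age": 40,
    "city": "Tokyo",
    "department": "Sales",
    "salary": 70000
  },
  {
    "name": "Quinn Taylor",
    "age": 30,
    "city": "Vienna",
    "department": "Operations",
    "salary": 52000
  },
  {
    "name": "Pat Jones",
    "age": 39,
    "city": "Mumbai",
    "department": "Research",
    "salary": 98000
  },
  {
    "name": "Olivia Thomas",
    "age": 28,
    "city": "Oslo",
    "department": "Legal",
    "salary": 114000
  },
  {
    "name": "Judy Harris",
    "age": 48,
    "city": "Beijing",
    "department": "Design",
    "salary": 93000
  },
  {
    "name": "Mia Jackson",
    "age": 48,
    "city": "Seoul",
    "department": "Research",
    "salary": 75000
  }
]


Data: 8 records
Condition: city = 'Mumbai'

Checking each record:
  Tina Jones: New York
  Frank White: Cairo
  Carol White: Tokyo
  Quinn Taylor: Vienna
  Pat Jones: Mumbai MATCH
  Olivia Thomas: Oslo
  Judy Harris: Beijing
  Mia Jackson: Seoul

Count: 1

1


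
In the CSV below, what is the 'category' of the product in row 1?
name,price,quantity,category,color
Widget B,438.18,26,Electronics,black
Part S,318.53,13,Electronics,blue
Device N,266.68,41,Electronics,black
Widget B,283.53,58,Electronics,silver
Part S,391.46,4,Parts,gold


Query: Row 1 ('Widget B'), column 'category'
Value: Electronics

Electronics


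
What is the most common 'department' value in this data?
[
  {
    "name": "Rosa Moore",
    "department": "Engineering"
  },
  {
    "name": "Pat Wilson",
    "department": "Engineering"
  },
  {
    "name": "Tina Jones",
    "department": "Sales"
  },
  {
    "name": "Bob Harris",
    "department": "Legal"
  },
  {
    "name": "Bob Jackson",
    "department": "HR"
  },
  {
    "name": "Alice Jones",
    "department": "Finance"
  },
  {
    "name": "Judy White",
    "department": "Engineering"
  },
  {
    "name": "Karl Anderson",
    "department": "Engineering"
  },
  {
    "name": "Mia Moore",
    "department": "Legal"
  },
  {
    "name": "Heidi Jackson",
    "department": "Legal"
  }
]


Counting 'department' values across 10 records:

  Engineering: 4 ####
  Legal: 3 ###
  Sales: 1 #
  HR: 1 #
  Finance: 1 #

Most common: Engineering (4 times)

Engineering (4 times)


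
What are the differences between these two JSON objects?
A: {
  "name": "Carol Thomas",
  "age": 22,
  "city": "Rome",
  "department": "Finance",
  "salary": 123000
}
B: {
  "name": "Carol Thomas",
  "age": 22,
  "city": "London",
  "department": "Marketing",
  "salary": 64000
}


Comparing each field (in key order):
  name: same
  age: same
  city: DIFFERENT
  department: DIFFERENT
  salary: DIFFERENT
Differences:
  city: Rome -> London
  department: Finance -> Marketing
  salary: 123000 -> 64000

3 field(s) changed

3 changes: city, department, salary


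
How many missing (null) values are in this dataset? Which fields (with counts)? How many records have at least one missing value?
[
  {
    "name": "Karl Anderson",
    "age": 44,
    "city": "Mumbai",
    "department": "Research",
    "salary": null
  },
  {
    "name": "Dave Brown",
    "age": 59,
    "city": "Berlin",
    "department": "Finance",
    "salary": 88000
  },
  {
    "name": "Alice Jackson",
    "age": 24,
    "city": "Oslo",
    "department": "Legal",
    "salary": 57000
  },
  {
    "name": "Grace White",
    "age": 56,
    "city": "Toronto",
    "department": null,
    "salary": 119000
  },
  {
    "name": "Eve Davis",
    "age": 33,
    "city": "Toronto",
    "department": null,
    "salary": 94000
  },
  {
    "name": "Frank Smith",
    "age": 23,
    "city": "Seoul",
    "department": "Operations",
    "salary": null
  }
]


Checking for missing (null) values in 6 records:

  Karl Anderson: salary
  Dave Brown: complete
  Alice Jackson: complete
  Grace White: department
  Eve Davis: department
  Frank Smith: salary

Per field:
  name: 0 missing
  age: 0 missing
  city: 0 missing
  department: 2 missing
  salary: 2 missing

Total missing values: 4
Records with any missing: 4

4 missing values (department: 2, salary: 2); 4 incomplete records


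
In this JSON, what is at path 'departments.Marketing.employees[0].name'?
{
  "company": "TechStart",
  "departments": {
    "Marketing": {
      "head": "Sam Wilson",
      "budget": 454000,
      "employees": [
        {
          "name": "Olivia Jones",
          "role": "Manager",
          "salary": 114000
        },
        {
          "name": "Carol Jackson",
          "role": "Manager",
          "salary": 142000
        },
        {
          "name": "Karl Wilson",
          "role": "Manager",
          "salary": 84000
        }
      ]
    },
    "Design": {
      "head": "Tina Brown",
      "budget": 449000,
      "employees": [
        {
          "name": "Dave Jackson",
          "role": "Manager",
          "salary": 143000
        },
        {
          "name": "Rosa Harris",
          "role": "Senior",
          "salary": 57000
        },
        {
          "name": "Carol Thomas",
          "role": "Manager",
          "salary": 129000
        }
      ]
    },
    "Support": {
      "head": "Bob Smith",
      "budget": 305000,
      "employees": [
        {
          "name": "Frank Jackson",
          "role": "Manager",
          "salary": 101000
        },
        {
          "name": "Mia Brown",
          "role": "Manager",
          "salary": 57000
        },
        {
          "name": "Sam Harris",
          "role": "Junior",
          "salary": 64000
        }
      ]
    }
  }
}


Path: departments.Marketing.employees[0].name

Navigate:
  -> departments
  -> Marketing
  -> employees[0].name = 'Olivia Jones'

Olivia Jones


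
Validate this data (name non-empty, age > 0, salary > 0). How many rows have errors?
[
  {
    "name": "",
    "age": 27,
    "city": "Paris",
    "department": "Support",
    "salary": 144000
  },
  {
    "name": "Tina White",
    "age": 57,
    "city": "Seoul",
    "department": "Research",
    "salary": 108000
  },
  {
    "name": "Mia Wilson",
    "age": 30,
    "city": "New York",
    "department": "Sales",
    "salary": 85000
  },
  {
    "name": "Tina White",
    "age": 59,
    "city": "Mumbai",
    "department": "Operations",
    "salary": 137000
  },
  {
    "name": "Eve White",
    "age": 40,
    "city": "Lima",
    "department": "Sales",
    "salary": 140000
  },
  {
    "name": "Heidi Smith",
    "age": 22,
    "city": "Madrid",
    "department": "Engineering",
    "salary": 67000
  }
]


Validating 6 records:
Rules: name non-empty, age > 0, salary > 0

  Row 1 (???): empty name
  Row 2 (Tina White): OK
  Row 3 (Mia Wilson): OK
  Row 4 (Tina White): OK
  Row 5 (Eve White): OK
  Row 6 (Heidi Smith): OK

Total errors: 1

1 errors


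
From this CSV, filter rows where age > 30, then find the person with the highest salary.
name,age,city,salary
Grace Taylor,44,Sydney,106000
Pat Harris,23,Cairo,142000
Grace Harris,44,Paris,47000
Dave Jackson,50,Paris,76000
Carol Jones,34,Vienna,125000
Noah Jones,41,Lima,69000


Filter: age > 30
Sort by: salary (descending)

Filtered records (5):
  Carol Jones, age 34, salary $125000
  Grace Taylor, age 44, salary $106000
  Dave Jackson, age 50, salary $76000
  Noah Jones, age 41, salary $69000
  Grace Harris, age 44, salary $47000

Highest salary: Carol Jones ($125000)

Carol Jones


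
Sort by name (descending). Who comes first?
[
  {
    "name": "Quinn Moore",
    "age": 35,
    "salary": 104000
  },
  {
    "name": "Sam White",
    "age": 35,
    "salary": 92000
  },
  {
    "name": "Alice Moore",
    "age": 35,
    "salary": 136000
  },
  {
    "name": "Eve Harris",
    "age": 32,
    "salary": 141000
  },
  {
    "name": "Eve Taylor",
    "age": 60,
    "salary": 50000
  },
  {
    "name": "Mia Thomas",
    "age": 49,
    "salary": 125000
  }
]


Sort by: name (descending)

Sorted order:
  1. Sam White (name = Sam White)
  2. Quinn Moore (name = Quinn Moore)
  3. Mia Thomas (name = Mia Thomas)
  4. Eve Taylor (name = Eve Taylor)
  5. Eve Harris (name = Eve Harris)
  6. Alice Moore (name = Alice Moore)

First: Sam White

Sam White


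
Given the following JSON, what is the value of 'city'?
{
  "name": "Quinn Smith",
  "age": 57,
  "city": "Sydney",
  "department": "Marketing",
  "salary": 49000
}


Looking up field 'city'
Value: Sydney

Sydney


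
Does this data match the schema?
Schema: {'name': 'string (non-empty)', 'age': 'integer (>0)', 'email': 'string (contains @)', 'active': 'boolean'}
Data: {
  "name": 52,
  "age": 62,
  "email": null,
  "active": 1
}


Validating each field against schema:
  name: FAIL (52 is not a string)
  age: OK (positive integer)
  email: FAIL (null is not a string)
  active: FAIL (1 is not a boolean)

Result: INVALID (3 errors: name, email, active)

INVALID (3 errors: name, email, active)


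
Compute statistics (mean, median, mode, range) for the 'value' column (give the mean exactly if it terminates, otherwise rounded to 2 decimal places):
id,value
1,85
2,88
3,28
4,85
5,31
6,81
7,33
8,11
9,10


Data: [85, 88, 28, 85, 31, 81, 33, 11, 10]
Count: 9
Sum: 452
Mean: 452/9 ≈ 50.22 (rounded to 2 decimal places)
Sorted: [10, 11, 28, 31, 33, 81, 85, 85, 88]
Median: 33.0
Mode: 85 (2 times)
Range: 88 - 10 = 78
Min: 10, Max: 88

mean≈50.22, median=33.0, mode=85, range=78


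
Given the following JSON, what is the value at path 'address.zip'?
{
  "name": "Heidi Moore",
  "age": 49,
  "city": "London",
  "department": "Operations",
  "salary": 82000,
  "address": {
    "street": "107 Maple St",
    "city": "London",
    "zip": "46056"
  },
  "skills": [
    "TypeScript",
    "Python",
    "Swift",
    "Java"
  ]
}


Query: address.zip
Path: address -> zip
Value: 46056

46056


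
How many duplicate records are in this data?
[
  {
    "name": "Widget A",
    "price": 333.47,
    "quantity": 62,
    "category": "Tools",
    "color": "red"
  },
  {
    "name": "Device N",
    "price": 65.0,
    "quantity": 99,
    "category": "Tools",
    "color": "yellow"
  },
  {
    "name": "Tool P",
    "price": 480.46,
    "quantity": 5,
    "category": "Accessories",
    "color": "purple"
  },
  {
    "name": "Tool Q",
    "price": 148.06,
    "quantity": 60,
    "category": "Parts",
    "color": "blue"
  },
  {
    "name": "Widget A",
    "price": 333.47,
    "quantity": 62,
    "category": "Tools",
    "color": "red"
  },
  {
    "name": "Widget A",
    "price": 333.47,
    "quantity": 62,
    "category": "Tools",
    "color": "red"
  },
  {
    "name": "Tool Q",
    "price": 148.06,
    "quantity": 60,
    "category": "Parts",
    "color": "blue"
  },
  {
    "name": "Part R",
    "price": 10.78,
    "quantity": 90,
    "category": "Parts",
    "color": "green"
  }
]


Checking 8 records for duplicates:

  Row 1: Widget A ($333.47, qty 62)
  Row 2: Device N ($65.0, qty 99)
  Row 3: Tool P ($480.46, qty 5)
  Row 4: Tool Q ($148.06, qty 60)
  Row 5: Widget A ($333.47, qty 62) <-- DUPLICATE
  Row 6: Widget A ($333.47, qty 62) <-- DUPLICATE
  Row 7: Tool Q ($148.06, qty 60) <-- DUPLICATE
  Row 8: Part R ($10.78, qty 90)

Duplicates found: 3
Unique records: 5

3 duplicates, 5 unique


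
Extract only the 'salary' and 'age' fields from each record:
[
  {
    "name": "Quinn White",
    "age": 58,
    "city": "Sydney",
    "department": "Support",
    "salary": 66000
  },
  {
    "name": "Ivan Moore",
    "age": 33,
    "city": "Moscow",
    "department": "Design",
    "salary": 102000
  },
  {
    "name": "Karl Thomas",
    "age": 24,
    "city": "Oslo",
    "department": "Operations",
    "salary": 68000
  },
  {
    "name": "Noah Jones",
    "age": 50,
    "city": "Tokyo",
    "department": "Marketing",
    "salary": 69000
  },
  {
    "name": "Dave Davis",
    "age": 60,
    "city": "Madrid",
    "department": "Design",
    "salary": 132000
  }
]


Original: 5 records with fields: name, age, city, department, salary
Keep: ['salary', 'age']
Drop: ['name', 'city', 'department']
Result: 5 records, 2 fields each

[
  {
    "salary": 66000,
    "age": 58
  },
  {
    "salary": 102000,
    "age": 33
  },
  {
    "salary": 68000,
    "age": 24
  },
  {
    "salary": 69000,
    "age": 50
  },
  {
    "salary": 132000,
    "age": 60
  }
]


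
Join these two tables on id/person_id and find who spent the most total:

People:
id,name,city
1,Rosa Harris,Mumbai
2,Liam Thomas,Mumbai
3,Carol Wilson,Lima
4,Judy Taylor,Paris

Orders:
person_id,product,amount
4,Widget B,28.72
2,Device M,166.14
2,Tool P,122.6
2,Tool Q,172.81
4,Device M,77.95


Join on: people.id = orders.person_id

Joined rows:
  Judy Taylor (Paris) bought Widget B for $28.72
  Liam Thomas (Mumbai) bought Device M for $166.14
  Liam Thomas (Mumbai) bought Tool P for $122.6
  Liam Thomas (Mumbai) bought Tool Q for $172.81
  Judy Taylor (Paris) bought Device M for $77.95

Total per person:
  Liam Thomas: $461.55
  Judy Taylor: $106.67

Top spender: Liam Thomas ($461.55)

Liam Thomas ($461.55)


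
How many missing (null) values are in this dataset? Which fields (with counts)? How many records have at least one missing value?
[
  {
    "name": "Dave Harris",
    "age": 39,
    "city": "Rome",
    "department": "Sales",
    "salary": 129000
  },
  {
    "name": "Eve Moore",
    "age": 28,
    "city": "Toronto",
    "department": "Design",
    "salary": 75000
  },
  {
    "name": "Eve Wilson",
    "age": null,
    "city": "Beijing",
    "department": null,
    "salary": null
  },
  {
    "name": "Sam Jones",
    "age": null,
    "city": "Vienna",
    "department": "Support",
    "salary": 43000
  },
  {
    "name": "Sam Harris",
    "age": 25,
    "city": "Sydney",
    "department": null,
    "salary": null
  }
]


Checking for missing (null) values in 5 records:

  Dave Harris: complete
  Eve Moore: complete
  Eve Wilson: age, department, salary
  Sam Jones: age
  Sam Harris: department, salary

Per field:
  name: 0 missing
  age: 2 missing
  city: 0 missing
  department: 2 missing
  salary: 2 missing

Total missing values: 6
Records with any missing: 3

6 missing values (age: 2, department: 2, salary: 2); 3 incomplete records


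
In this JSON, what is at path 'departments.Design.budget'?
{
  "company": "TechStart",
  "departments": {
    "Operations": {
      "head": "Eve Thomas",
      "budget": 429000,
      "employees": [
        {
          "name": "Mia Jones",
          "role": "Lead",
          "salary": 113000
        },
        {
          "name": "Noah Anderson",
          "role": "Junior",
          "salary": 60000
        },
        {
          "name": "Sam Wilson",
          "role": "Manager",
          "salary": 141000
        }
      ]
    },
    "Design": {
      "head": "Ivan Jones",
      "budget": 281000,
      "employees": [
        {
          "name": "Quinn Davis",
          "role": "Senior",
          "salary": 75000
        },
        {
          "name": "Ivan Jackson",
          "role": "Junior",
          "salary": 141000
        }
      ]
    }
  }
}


Path: departments.Design.budget

Navigate:
  -> departments
  -> Design
  -> budget = 281000

281000


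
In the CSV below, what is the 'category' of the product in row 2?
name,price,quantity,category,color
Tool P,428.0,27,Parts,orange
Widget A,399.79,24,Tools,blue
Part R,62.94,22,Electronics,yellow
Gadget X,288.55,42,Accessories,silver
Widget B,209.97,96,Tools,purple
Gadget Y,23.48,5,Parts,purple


Query: Row 2 ('Widget A'), column 'category'
Value: Tools

Tools


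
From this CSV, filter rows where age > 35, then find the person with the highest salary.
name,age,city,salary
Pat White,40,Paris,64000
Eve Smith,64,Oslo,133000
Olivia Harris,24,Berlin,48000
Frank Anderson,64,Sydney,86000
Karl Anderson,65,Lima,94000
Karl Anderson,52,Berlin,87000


Filter: age > 35
Sort by: salary (descending)

Filtered records (5):
  Eve Smith, age 64, salary $133000
  Karl Anderson, age 65, salary $94000
  Karl Anderson, age 52, salary $87000
  Frank Anderson, age 64, salary $86000
  Pat White, age 40, salary $64000

Highest salary: Eve Smith ($133000)

Eve Smith


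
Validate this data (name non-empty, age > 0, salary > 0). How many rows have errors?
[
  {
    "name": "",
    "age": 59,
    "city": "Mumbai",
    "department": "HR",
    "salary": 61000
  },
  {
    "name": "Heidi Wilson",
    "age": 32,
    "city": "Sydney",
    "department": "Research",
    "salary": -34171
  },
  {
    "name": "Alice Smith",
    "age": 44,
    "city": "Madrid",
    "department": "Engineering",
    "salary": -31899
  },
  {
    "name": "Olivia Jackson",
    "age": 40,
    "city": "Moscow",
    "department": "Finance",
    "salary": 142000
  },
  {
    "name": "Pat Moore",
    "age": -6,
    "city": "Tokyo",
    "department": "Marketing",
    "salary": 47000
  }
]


Validating 5 records:
Rules: name non-empty, age > 0, salary > 0

  Row 1 (???): empty name
  Row 2 (Heidi Wilson): negative salary: -34171
  Row 3 (Alice Smith): negative salary: -31899
  Row 4 (Olivia Jackson): OK
  Row 5 (Pat Moore): negative age: -6

Total errors: 4

4 errors


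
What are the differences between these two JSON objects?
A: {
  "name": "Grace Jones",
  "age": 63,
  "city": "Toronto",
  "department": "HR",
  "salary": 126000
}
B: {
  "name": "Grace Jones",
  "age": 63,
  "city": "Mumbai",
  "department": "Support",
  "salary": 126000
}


Comparing each field (in key order):
  name: same
  age: same
  city: DIFFERENT
  department: DIFFERENT
  salary: same
Differences:
  city: Toronto -> Mumbai
  department: HR -> Support

2 field(s) changed

2 changes: city, department


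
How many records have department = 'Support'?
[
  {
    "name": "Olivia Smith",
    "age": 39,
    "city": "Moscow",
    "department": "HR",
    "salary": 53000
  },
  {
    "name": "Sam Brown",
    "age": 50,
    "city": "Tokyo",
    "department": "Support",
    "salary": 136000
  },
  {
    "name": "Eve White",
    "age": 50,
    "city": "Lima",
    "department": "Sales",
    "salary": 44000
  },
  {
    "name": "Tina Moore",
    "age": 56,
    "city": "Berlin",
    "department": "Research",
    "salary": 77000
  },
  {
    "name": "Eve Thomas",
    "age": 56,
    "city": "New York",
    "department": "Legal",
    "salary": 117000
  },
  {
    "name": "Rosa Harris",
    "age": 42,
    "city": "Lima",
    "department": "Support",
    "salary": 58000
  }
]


Data: 6 records
Condition: department = 'Support'

Checking each record:
  Olivia Smith: HR
  Sam Brown: Support MATCH
  Eve White: Sales
  Tina Moore: Research
  Eve Thomas: Legal
  Rosa Harris: Support MATCH

Count: 2

2


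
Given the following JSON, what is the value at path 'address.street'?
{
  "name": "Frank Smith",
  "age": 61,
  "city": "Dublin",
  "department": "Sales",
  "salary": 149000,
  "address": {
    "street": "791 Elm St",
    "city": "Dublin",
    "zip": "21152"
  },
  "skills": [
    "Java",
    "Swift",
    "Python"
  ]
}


Query: address.street
Path: address -> street
Value: 791 Elm St

791 Elm St


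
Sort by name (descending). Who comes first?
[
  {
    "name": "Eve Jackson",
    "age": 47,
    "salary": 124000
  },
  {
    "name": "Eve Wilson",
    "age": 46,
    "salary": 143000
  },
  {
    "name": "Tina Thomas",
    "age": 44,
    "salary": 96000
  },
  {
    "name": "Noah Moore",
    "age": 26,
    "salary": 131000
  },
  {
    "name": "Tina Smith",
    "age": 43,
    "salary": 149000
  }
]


Sort by: name (descending)

Sorted order:
  1. Tina Thomas (name = Tina Thomas)
  2. Tina Smith (name = Tina Smith)
  3. Noah Moore (name = Noah Moore)
  4. Eve Wilson (name = Eve Wilson)
  5. Eve Jackson (name = Eve Jackson)

First: Tina Thomas

Tina Thomas


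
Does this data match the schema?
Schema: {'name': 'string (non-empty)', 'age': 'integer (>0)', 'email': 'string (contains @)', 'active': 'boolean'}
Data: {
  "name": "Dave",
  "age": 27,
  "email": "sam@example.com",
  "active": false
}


Validating each field against schema:
  name: OK (non-empty string)
  age: OK (positive integer)
  email: OK (string with @)
  active: OK (boolean)

Result: VALID

VALID


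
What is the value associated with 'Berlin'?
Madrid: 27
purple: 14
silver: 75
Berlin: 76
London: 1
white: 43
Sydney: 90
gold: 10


Looking up key 'Berlin'
Value: 76

76


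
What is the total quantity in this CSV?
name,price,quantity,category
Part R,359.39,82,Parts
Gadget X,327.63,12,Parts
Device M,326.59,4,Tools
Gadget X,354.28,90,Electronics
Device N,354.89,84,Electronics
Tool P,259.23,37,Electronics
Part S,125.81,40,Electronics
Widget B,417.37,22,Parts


Computing total quantity:
Values: [82, 12, 4, 90, 84, 37, 40, 22]
Sum = 371

371


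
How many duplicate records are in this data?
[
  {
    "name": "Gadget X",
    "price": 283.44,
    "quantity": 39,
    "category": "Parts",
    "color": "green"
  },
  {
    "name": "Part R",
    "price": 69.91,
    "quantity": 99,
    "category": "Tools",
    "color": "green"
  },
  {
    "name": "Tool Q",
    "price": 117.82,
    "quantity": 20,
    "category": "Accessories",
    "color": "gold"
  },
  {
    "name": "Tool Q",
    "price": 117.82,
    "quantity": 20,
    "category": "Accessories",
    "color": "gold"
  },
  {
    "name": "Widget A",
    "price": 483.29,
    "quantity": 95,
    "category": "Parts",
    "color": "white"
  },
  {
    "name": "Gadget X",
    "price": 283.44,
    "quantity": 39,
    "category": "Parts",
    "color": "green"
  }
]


Checking 6 records for duplicates:

  Row 1: Gadget X ($283.44, qty 39)
  Row 2: Part R ($69.91, qty 99)
  Row 3: Tool Q ($117.82, qty 20)
  Row 4: Tool Q ($117.82, qty 20) <-- DUPLICATE
  Row 5: Widget A ($483.29, qty 95)
  Row 6: Gadget X ($283.44, qty 39) <-- DUPLICATE

Duplicates found: 2
Unique records: 4

2 duplicates, 4 unique


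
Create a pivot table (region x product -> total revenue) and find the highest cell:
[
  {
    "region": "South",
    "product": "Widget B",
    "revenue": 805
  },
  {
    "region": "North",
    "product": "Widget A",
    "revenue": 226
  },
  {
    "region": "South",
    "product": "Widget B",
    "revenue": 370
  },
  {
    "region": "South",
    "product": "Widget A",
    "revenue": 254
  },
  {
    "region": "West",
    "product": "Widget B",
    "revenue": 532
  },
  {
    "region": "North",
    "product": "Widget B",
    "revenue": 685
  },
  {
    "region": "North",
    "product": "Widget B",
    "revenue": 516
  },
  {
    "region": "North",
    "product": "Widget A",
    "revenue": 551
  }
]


Pivot: region (rows) x product (columns) -> total revenue

     Widget A      Widget B    
North          777          1201  
South          254          1175  
West             0           532  

Highest: North / Widget B = $1201

North / Widget B = $1201


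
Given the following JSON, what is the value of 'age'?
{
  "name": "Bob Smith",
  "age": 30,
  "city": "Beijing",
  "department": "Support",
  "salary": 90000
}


Looking up field 'age'
Value: 30

30


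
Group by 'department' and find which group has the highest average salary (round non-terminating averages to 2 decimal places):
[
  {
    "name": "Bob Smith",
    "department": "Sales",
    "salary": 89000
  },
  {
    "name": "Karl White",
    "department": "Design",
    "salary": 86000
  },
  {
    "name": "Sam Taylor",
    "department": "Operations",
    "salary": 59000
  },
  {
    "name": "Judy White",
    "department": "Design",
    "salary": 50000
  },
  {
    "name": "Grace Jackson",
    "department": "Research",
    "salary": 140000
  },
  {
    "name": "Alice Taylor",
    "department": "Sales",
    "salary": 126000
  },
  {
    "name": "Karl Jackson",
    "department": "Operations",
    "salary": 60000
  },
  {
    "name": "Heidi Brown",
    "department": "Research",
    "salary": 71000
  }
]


Group by: department

Groups:
  Design: 2 people, avg salary = 136000/2 = $68000
  Operations: 2 people, avg salary = 119000/2 = $59500
  Research: 2 people, avg salary = 211000/2 = $105500
  Sales: 2 people, avg salary = 215000/2 = $107500

Highest average salary: Sales ($107500)

Sales ($107500)


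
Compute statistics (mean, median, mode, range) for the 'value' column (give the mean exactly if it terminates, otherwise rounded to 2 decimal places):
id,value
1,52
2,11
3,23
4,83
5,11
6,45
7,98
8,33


Data: [52, 11, 23, 83, 11, 45, 98, 33]
Count: 8
Sum: 356
Mean: 356/8 = 44.5
Sorted: [11, 11, 23, 33, 45, 52, 83, 98]
Median: 39.0
Mode: 11 (2 times)
Range: 98 - 11 = 87
Min: 11, Max: 98

mean=44.5, median=39.0, mode=11, range=87


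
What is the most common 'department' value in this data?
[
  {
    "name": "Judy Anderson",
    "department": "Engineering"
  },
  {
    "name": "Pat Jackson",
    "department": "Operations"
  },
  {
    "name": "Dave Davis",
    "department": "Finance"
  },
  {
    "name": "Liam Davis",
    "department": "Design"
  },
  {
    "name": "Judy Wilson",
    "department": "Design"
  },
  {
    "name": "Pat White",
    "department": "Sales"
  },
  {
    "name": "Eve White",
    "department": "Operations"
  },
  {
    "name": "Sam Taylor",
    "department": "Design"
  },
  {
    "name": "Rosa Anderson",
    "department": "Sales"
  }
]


Counting 'department' values across 9 records:

  Design: 3 ###
  Operations: 2 ##
  Sales: 2 ##
  Engineering: 1 #
  Finance: 1 #

Most common: Design (3 times)

Design (3 times)


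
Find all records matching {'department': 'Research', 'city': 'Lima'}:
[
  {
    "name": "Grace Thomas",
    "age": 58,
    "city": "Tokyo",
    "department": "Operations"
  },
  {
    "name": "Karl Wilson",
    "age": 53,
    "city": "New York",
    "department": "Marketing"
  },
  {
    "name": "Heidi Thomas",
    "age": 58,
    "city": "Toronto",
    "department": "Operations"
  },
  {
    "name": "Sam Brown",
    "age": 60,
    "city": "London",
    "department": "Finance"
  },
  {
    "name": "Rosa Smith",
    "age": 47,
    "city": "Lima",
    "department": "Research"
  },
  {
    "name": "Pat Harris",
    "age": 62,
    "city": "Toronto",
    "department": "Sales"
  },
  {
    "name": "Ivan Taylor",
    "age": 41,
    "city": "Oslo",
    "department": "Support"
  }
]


Search criteria: {'department': 'Research', 'city': 'Lima'}

Checking 7 records:
  Grace Thomas: {department: Operations, city: Tokyo}
  Karl Wilson: {department: Marketing, city: New York}
  Heidi Thomas: {department: Operations, city: Toronto}
  Sam Brown: {department: Finance, city: London}
  Rosa Smith: {department: Research, city: Lima} <-- MATCH
  Pat Harris: {department: Sales, city: Toronto}
  Ivan Taylor: {department: Support, city: Oslo}

Matches: ["Rosa Smith"]

["Rosa Smith"]


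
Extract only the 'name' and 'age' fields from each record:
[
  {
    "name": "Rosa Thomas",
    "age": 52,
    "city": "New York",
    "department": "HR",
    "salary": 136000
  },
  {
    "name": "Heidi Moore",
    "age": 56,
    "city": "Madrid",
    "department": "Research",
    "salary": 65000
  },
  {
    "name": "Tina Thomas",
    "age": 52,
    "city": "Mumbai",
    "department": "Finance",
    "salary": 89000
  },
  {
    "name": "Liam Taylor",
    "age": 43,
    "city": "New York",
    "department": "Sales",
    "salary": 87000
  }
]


Original: 4 records with fields: name, age, city, department, salary
Keep: ['name', 'age']
Drop: ['city', 'department', 'salary']
Result: 4 records, 2 fields each

[
  {
    "name": "Rosa Thomas",
    "age": 52
  },
  {
    "name": "Heidi Moore",
    "age": 56
  },
  {
    "name": "Tina Thomas",
    "age": 52
  },
  {
    "name": "Liam Taylor",
    "age": 43
  }
]


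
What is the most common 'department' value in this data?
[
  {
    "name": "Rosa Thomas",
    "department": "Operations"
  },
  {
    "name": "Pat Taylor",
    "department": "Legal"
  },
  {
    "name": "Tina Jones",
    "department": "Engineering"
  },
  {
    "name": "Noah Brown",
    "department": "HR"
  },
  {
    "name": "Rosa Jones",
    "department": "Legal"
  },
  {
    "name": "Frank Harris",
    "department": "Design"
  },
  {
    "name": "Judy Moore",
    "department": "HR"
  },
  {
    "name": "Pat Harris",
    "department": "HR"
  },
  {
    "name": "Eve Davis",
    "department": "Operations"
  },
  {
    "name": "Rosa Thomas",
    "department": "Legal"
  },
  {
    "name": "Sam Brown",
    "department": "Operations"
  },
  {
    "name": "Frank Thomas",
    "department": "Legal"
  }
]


Counting 'department' values across 12 records:

  Legal: 4 ####
  Operations: 3 ###
  HR: 3 ###
  Engineering: 1 #
  Design: 1 #

Most common: Legal (4 times)

Legal (4 times)


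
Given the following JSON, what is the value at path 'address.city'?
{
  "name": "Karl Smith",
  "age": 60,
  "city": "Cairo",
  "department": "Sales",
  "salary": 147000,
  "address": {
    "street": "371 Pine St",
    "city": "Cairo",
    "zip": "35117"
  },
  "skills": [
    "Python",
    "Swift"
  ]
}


Query: address.city
Path: address -> city
Value: Cairo

Cairo


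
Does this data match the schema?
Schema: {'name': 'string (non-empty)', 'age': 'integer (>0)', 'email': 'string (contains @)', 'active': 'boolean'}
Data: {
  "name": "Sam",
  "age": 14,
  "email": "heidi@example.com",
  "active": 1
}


Validating each field against schema:
  name: OK (non-empty string)
  age: OK (positive integer)
  email: OK (string with @)
  active: FAIL (1 is not a boolean)

Result: INVALID (1 error: active)

INVALID (1 error: active)


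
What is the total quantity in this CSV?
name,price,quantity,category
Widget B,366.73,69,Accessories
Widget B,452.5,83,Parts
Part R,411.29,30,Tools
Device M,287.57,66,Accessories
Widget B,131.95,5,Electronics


Computing total quantity:
Values: [69, 83, 30, 66, 5]
Sum = 253

253


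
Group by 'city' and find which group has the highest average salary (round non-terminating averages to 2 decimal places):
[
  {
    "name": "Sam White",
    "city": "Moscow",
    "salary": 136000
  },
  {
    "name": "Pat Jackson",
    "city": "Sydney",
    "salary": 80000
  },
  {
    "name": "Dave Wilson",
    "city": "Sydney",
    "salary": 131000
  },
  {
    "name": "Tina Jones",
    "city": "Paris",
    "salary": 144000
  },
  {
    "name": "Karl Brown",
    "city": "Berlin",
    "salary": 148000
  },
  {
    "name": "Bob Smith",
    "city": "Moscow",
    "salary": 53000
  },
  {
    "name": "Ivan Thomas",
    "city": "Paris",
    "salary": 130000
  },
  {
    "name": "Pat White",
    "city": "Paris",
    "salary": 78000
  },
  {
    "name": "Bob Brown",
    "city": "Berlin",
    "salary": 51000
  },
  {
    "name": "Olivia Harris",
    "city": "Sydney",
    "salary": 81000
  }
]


Group by: city

Groups:
  Berlin: 2 people, avg salary = 199000/2 = $99500
  Moscow: 2 people, avg salary = 189000/2 = $94500
  Paris: 3 people, avg salary = 352000/3 ≈ $117333.33
  Sydney: 3 people, avg salary = 292000/3 ≈ $97333.33

Highest average salary: Paris (≈$117333.33)

Paris (≈$117333.33)


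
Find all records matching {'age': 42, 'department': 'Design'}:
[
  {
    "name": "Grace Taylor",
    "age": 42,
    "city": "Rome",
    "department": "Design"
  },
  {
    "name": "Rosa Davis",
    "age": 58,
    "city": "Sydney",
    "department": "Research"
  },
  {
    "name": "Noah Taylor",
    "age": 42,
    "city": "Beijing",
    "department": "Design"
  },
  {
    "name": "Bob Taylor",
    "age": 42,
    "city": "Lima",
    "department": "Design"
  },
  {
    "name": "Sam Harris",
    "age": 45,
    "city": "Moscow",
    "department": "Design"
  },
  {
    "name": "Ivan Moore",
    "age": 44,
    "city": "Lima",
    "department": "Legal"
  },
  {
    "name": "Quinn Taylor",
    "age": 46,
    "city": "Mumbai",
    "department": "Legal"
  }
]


Search criteria: {'age': 42, 'department': 'Design'}

Checking 7 records:
  Grace Taylor: {age: 42, department: Design} <-- MATCH
  Rosa Davis: {age: 58, department: Research}
  Noah Taylor: {age: 42, department: Design} <-- MATCH
  Bob Taylor: {age: 42, department: Design} <-- MATCH
  Sam Harris: {age: 45, department: Design}
  Ivan Moore: {age: 44, department: Legal}
  Quinn Taylor: {age: 46, department: Legal}

Matches: ["Grace Taylor", "Noah Taylor", "Bob Taylor"]

["Grace Taylor", "Noah Taylor", "Bob Taylor"]


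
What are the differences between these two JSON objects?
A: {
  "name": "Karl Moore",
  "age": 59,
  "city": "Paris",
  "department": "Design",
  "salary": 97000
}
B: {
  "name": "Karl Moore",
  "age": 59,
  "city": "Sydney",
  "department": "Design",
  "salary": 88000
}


Comparing each field (in key order):
  name: same
  age: same
  city: DIFFERENT
  department: same
  salary: DIFFERENT
Differences:
  city: Paris -> Sydney
  salary: 97000 -> 88000

2 field(s) changed

2 changes: city, salary


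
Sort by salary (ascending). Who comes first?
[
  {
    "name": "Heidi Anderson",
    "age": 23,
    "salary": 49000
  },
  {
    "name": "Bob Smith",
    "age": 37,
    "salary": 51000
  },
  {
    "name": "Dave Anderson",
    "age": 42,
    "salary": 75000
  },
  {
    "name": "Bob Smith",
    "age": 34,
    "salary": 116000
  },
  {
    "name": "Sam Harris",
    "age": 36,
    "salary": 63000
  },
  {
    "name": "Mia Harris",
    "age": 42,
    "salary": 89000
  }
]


Sort by: salary (ascending)

Sorted order:
  1. Heidi Anderson (salary = 49000)
  2. Bob Smith (salary = 51000)
  3. Sam Harris (salary = 63000)
  4. Dave Anderson (salary = 75000)
  5. Mia Harris (salary = 89000)
  6. Bob Smith (salary = 116000)

First: Heidi Anderson

Heidi Anderson


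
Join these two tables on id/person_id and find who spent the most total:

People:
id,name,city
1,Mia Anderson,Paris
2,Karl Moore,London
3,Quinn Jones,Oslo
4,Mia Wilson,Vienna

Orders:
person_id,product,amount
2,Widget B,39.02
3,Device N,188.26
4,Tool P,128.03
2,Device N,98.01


Join on: people.id = orders.person_id

Joined rows:
  Karl Moore (London) bought Widget B for $39.02
  Quinn Jones (Oslo) bought Device N for $188.26
  Mia Wilson (Vienna) bought Tool P for $128.03
  Karl Moore (London) bought Device N for $98.01

Total per person:
  Quinn Jones: $188.26
  Karl Moore: $137.03
  Mia Wilson: $128.03

Top spender: Quinn Jones ($188.26)

Quinn Jones ($188.26)


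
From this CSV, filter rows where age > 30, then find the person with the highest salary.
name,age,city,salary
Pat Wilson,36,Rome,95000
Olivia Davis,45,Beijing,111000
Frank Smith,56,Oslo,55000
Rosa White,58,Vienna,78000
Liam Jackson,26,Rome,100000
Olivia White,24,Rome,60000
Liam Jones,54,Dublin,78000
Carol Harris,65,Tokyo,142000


Filter: age > 30
Sort by: salary (descending)

Filtered records (6):
  Carol Harris, age 65, salary $142000
  Olivia Davis, age 45, salary $111000
  Pat Wilson, age 36, salary $95000
  Rosa White, age 58, salary $78000
  Liam Jones, age 54, salary $78000
  Frank Smith, age 56, salary $55000

Highest salary: Carol Harris ($142000)

Carol Harris


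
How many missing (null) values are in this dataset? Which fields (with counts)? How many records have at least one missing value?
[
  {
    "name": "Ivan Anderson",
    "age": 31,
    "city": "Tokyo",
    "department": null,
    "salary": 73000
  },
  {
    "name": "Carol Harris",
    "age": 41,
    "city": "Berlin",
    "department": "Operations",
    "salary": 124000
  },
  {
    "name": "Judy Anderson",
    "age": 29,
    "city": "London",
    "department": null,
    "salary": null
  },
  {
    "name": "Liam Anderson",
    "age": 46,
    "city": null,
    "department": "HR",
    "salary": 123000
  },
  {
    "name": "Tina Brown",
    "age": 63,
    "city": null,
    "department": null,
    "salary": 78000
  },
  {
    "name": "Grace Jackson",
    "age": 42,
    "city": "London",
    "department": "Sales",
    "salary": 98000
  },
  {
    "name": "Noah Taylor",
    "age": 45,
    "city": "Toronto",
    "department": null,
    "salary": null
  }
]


Checking for missing (null) values in 7 records:

  Ivan Anderson: department
  Carol Harris: complete
  Judy Anderson: department, salary
  Liam Anderson: city
  Tina Brown: city, department
  Grace Jackson: complete
  Noah Taylor: department, salary

Per field:
  name: 0 missing
  age: 0 missing
  city: 2 missing
  department: 4 missing
  salary: 2 missing

Total missing values: 8
Records with any missing: 5

8 missing values (city: 2, department: 4, salary: 2); 5 incomplete records


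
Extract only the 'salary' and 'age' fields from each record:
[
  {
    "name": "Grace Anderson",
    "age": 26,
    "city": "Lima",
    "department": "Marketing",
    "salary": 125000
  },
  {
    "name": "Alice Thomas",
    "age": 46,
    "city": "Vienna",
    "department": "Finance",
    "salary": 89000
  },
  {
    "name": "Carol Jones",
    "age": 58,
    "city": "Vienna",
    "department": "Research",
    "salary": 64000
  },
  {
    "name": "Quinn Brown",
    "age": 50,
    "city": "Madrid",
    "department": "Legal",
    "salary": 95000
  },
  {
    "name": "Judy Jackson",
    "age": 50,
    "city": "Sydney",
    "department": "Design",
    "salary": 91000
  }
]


Original: 5 records with fields: name, age, city, department, salary
Keep: ['salary', 'age']
Drop: ['name', 'city', 'department']
Result: 5 records, 2 fields each

[
  {
    "salary": 125000,
    "age": 26
  },
  {
    "salary": 89000,
    "age": 46
  },
  {
    "salary": 64000,
    "age": 58
  },
  {
    "salary": 95000,
    "age": 50
  },
  {
    "salary": 91000,
    "age": 50
  }
]


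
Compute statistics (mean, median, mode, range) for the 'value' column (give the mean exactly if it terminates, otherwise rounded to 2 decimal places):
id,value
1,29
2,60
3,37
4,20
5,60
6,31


Data: [29, 60, 37, 20, 60, 31]
Count: 6
Sum: 237
Mean: 237/6 = 39.5
Sorted: [20, 29, 31, 37, 60, 60]
Median: 34.0
Mode: 60 (2 times)
Range: 60 - 20 = 40
Min: 20, Max: 60

mean=39.5, median=34.0, mode=60, range=40


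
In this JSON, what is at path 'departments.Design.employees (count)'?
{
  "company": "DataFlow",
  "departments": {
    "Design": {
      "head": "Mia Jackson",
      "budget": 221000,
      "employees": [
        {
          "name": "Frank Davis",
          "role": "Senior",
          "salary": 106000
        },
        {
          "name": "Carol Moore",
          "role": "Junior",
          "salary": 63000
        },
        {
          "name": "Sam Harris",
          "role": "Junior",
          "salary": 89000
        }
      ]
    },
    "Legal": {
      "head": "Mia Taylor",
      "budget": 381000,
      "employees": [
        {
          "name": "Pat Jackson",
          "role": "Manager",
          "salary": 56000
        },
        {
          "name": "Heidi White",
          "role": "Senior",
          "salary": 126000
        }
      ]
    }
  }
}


Path: departments.Design.employees (count)

Navigate:
  -> departments
  -> Design
  -> employees (array, length 3)

3


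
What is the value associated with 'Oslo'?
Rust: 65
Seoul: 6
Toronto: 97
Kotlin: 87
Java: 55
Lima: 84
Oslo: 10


Looking up key 'Oslo'
Value: 10

10
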